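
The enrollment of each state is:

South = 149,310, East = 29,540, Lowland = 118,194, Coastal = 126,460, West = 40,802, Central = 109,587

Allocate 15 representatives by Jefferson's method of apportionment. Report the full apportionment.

South 4, East 0, Lowland 3, Coastal 4, West 1, Central 3

Standard divisor 573893/15 ≈ 38259.533; standard quotas: South 3.903, East 0.772, Lowland 3.089, Coastal 3.305, West 1.066, Central 2.864.
Rounding down gives 3, 0, 3, 3, 1, 2 = 12 seats, so the divisor must be adjusted.
With modified divisor 30700: modified quotas South 4.864, East 0.962, Lowland 3.850, Coastal 4.119, West 1.329, Central 3.570.
Rounding down: South 4, East 0, Lowland 3, Coastal 4, West 1, Central 3 (total 15).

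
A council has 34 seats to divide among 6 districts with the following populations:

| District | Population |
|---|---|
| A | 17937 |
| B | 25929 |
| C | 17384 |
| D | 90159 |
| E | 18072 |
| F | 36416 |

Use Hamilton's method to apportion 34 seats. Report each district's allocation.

A=3, B=4, C=3, D=15, E=3, F=6

The standard divisor is 205897/34 ≈ 6055.794.
Standard quotas: A 2.9620, B 4.2817, C 2.8706, D 14.8881, E 2.9842, F 6.0134.
Lower quotas: A 2, B 4, C 2, D 14, E 2, F 6 (sum 30, leaving 4 seats).
Remainders in descending order: E 0.9842, A 0.9620, D 0.8881, C 0.8706, B 0.2817, F 0.0134.
Largest remainders: E, A, D, C receive the extra seats.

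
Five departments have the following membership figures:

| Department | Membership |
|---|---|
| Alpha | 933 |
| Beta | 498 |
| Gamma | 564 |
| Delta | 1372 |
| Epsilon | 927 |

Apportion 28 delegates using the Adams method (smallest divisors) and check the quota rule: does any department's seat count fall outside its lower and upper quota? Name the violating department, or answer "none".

none

Standard quotas: Alpha 6.084, Beta 3.247, Gamma 3.678, Delta 8.946, Epsilon 6.045.
Adams allocation: Alpha 6, Beta 3, Gamma 4, Delta 9, Epsilon 6.
Every allocation lies between the lower and upper quota.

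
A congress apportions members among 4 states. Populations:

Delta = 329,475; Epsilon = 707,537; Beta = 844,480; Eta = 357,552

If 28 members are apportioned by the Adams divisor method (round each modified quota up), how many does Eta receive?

Standard divisor 2239044/28 ≈ 79965.857; standard quotas: Delta 4.120, Epsilon 8.848, Beta 10.561, Eta 4.471.
Rounding up gives 5, 9, 11, 5 = 30 seats, so the divisor must be adjusted.
With modified divisor 86400: modified quotas Delta 3.813, Epsilon 8.189, Beta 9.774, Eta 4.138.
Rounding up: Delta 4, Epsilon 9, Beta 10, Eta 5 (total 28).
Eta receives 5.

5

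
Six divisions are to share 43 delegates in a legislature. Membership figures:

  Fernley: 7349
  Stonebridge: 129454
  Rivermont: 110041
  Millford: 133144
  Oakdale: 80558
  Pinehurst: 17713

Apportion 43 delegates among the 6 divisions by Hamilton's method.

Fernley=1; Stonebridge=12; Rivermont=10; Millford=12; Oakdale=7; Pinehurst=1

Standard divisor: 478259 ÷ 43 ≈ 11122.302.
Standard quotas: Fernley 0.6607, Stonebridge 11.6391, Rivermont 9.8937, Millford 11.9709, Oakdale 7.2429, Pinehurst 1.5926.
Lower quotas: Fernley 0, Stonebridge 11, Rivermont 9, Millford 11, Oakdale 7, Pinehurst 1 (sum 39, leaving 4 seats).
Remainders in descending order: Millford 0.9709, Rivermont 0.8937, Fernley 0.6607, Stonebridge 0.6391, Pinehurst 0.5926, Oakdale 0.2429.
Largest remainders: Millford, Rivermont, Fernley, Stonebridge receive the extra seats.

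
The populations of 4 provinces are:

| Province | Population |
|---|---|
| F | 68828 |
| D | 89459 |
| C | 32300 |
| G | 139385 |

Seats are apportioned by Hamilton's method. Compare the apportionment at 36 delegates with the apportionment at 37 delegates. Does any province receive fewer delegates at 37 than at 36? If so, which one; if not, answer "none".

At 36 seats: F 7, D 10, C 4, G 15.
At 37 seats: F 8, D 10, C 3, G 16.
C drops from 4 to 3.

C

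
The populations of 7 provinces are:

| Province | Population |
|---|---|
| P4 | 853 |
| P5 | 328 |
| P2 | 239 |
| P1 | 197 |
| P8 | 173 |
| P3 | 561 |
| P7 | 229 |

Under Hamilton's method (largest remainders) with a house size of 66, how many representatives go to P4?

The standard divisor is 2580/66 ≈ 39.091.
Standard quotas: P4 21.821, P5 8.391, P2 6.114, P1 5.040, P8 4.426, P3 14.351, P7 5.858.
Lower quotas: P4 21, P5 8, P2 6, P1 5, P8 4, P3 14, P7 5 (sum 63, leaving 3 seats).
Remainders in descending order: P7 0.858, P4 0.821, P8 0.426, P5 0.391, P3 0.351, P2 0.114, P1 0.040.
Largest remainders: P7, P4, P8 receive the extra seats.
P4 receives 22.

22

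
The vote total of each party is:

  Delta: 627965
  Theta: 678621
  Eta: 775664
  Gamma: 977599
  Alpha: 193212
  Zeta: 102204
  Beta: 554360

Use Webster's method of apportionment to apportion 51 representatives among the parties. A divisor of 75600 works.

With modified divisor 75600: modified quotas Delta 8.306, Theta 8.976, Eta 10.260, Gamma 12.931, Alpha 2.556, Zeta 1.352, Beta 7.333.
Rounding to the nearest integer: Delta 8, Theta 9, Eta 10, Gamma 13, Alpha 3, Zeta 1, Beta 7 (total 51).

Delta: 8, Theta: 9, Eta: 10, Gamma: 13, Alpha: 3, Zeta: 1, Beta: 7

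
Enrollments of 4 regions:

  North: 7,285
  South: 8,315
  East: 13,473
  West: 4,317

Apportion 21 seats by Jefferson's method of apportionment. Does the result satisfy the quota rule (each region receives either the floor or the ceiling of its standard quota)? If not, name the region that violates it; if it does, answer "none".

none

Standard quotas: North 4.582, South 5.230, East 8.474, West 2.715.
Jefferson allocation: North 5, South 5, East 9, West 2.
Every allocation lies between the lower and upper quota.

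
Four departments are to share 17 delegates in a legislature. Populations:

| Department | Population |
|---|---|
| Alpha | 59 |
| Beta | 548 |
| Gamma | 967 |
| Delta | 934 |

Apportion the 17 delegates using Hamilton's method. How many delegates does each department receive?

The standard divisor is 2508/17 ≈ 147.529.
Standard quotas: Alpha 0.400, Beta 3.715, Gamma 6.555, Delta 6.331.
Lower quotas: Alpha 0, Beta 3, Gamma 6, Delta 6 (sum 15, leaving 2 seats).
Remainders in descending order: Beta 0.715, Gamma 0.555, Alpha 0.400, Delta 0.331.
The surplus seats go to Beta, Gamma.

Alpha: 0; Beta: 4; Gamma: 7; Delta: 6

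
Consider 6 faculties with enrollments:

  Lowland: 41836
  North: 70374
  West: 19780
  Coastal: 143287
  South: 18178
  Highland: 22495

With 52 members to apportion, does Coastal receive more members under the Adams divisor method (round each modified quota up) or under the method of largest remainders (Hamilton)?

Adams: Lowland 7, North 11, West 4, Coastal 23, South 3, Highland 4.
Hamilton: Lowland 7, North 11, West 3, Coastal 24, South 3, Highland 4.
Coastal gets 23 under Adams and 24 under Hamilton.

Hamilton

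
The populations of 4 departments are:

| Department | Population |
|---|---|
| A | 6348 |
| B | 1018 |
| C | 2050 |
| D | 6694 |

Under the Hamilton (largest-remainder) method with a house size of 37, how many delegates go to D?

Total 16110; standard divisor 16110/37 ≈ 435.405.
Standard quotas: A 14.5795, B 2.3381, C 4.7083, D 15.3742.
Lower quotas: A 14, B 2, C 4, D 15 (sum 35, leaving 2 seats).
Remainders in descending order: C 0.7083, A 0.5795, D 0.3742, B 0.3381.
The surplus seats go to C, A.
D receives 15.

15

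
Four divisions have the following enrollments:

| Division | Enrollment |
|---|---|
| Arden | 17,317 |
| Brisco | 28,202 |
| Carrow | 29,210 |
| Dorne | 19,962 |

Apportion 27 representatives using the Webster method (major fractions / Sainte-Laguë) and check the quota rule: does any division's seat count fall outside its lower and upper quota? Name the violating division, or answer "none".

Standard quotas: Arden 4.938, Brisco 8.041, Carrow 8.329, Dorne 5.692.
Webster allocation: Arden 5, Brisco 8, Carrow 8, Dorne 6.
Every allocation lies between the lower and upper quota.

none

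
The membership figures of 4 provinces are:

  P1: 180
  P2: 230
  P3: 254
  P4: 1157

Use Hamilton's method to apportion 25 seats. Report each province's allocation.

The standard divisor is 1821/25 ≈ 72.84.
Standard quotas: P1 2.471, P2 3.158, P3 3.487, P4 15.884.
Lower quotas: P1 2, P2 3, P3 3, P4 15 (sum 23, leaving 2 seats).
Remainders in descending order: P4 0.884, P3 0.487, P1 0.471, P2 0.158.
The surplus seats go to P4, P3.

P1 2, P2 3, P3 4, P4 16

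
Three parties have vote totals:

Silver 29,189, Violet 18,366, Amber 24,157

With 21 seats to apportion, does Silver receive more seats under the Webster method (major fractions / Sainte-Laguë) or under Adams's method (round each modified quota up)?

Webster: Silver 9, Violet 5, Amber 7.
Adams: Silver 8, Violet 6, Amber 7.
Silver gets 9 under Webster and 8 under Adams.

Webster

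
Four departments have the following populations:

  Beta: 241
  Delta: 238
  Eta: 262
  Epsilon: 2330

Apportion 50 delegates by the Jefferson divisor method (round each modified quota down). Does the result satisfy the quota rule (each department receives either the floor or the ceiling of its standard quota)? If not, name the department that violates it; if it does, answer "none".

Epsilon

Standard quotas: Beta 3.924, Delta 3.875, Eta 4.266, Epsilon 37.936.
Jefferson allocation: Beta 4, Delta 3, Eta 4, Epsilon 39.
Epsilon has quota 37.936 (lower 37, upper 38) but receives 39 — outside the quota interval.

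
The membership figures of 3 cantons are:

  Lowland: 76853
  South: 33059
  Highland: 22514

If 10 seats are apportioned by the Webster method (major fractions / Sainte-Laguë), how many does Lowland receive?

Standard divisor 132426/10 ≈ 13242.6; standard quotas: Lowland 5.803, South 2.496, Highland 1.700.
Rounding to the nearest integer gives Lowland 6, South 2, Highland 2 — total 10, matching the house size, so no adjustment is needed.
Lowland receives 6.

6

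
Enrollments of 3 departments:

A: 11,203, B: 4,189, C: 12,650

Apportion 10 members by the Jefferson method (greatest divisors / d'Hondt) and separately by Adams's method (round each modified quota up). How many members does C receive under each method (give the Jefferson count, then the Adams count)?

Jefferson: A 4, B 1, C 5.
Adams: A 4, B 2, C 4.
C gets 5 under Jefferson and 4 under Adams.

5 and 4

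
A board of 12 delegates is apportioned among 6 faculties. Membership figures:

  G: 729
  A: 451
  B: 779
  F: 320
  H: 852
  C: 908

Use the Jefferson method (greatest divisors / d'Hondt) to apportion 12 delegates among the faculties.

Standard divisor 4039/12 ≈ 336.583; standard quotas: G 2.166, A 1.340, B 2.314, F 0.951, H 2.531, C 2.698.
Rounding down gives 2, 1, 2, 0, 2, 2 = 9 seats, so the divisor must be adjusted.
With modified divisor 270: modified quotas G 2.700, A 1.670, B 2.885, F 1.185, H 3.156, C 3.363.
Rounding down: G 2, A 1, B 2, F 1, H 3, C 3 (total 12).

G 2; A 1; B 2; F 1; H 3; C 3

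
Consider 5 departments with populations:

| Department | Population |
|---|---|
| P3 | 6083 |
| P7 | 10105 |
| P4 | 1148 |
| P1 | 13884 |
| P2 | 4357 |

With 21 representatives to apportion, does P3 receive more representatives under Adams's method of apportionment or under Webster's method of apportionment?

Adams: P3 4, P7 6, P4 1, P1 7, P2 3.
Webster: P3 3, P7 6, P4 1, P1 8, P2 3.
P3 gets 4 under Adams and 3 under Webster.

Adams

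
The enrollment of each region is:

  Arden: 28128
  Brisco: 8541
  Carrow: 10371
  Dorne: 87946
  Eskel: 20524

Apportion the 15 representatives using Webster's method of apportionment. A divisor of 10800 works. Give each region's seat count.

With modified divisor 10800: modified quotas Arden 2.604, Brisco 0.791, Carrow 0.960, Dorne 8.143, Eskel 1.900.
Rounding to the nearest integer: Arden 3, Brisco 1, Carrow 1, Dorne 8, Eskel 2 (total 15).

Arden=3, Brisco=1, Carrow=1, Dorne=8, Eskel=2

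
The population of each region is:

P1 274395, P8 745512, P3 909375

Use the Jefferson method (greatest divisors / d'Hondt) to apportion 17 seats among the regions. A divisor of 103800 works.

P1: 2, P8: 7, P3: 8

With modified divisor 103800: modified quotas P1 2.643, P8 7.182, P3 8.761.
Rounding down: P1 2, P8 7, P3 8 (total 17).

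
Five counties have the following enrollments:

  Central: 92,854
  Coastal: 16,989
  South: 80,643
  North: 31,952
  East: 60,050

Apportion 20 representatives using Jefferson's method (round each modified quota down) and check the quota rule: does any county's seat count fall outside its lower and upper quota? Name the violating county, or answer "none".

none

Standard quotas: Central 6.574, Coastal 1.203, South 5.709, North 2.262, East 4.252.
Jefferson allocation: Central 7, Coastal 1, South 6, North 2, East 4.
Every allocation lies between the lower and upper quota.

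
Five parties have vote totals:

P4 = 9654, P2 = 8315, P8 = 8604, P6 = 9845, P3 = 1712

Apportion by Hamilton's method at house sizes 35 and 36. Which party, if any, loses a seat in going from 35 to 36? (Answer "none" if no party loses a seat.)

At 35 seats: P4 9, P2 8, P8 8, P6 9, P3 1.
At 36 seats: P4 9, P2 8, P8 8, P6 9, P3 2.
No party's allocation decreased.

none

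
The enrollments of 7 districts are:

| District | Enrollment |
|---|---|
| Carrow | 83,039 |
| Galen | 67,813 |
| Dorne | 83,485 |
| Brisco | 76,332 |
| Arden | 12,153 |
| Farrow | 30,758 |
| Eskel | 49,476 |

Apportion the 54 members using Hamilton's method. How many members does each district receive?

Standard divisor: 403056 ÷ 54 = 7464.
Standard quotas: Carrow 11.1253, Galen 9.0853, Dorne 11.1850, Brisco 10.2267, Arden 1.6282, Farrow 4.1208, Eskel 6.6286.
Lower quotas: Carrow 11, Galen 9, Dorne 11, Brisco 10, Arden 1, Farrow 4, Eskel 6 (sum 52, leaving 2 seats).
Remainders in descending order: Eskel 0.6286, Arden 0.6282, Brisco 0.2267, Dorne 0.1850, Carrow 0.1253, Farrow 0.1208, Galen 0.0853.
The surplus seats go to Eskel, Arden.

Carrow=11, Galen=9, Dorne=11, Brisco=10, Arden=2, Farrow=4, Eskel=7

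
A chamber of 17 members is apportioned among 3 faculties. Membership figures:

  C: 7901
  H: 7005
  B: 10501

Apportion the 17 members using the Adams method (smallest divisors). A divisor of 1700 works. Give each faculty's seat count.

With modified divisor 1700: modified quotas C 4.648, H 4.121, B 6.177.
Rounding up: C 5, H 5, B 7 (total 17).

C 5, H 5, B 7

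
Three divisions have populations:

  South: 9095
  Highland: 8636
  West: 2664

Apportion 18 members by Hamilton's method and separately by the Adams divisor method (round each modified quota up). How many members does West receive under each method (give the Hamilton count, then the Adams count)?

2 and 3

Hamilton: South 8, Highland 8, West 2.
Adams: South 8, Highland 7, West 3.
West gets 2 under Hamilton and 3 under Adams.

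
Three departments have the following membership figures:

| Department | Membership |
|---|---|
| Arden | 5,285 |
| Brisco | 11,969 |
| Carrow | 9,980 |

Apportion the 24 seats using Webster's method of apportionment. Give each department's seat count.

Standard divisor 27234/24 ≈ 1134.75; standard quotas: Arden 4.657, Brisco 10.548, Carrow 8.795.
Rounding to the nearest integer gives 5, 11, 9 = 25 seats, so the divisor must be adjusted.
With modified divisor 1160: modified quotas Arden 4.556, Brisco 10.318, Carrow 8.603.
Rounding to the nearest integer: Arden 5, Brisco 10, Carrow 9 (total 24).

Arden 5, Brisco 10, Carrow 9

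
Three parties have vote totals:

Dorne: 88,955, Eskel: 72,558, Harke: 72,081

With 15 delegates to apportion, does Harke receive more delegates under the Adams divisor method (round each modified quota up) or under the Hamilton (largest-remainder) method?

Adams: Dorne 5, Eskel 5, Harke 5.
Hamilton: Dorne 6, Eskel 5, Harke 4.
Harke gets 5 under Adams and 4 under Hamilton.

Adams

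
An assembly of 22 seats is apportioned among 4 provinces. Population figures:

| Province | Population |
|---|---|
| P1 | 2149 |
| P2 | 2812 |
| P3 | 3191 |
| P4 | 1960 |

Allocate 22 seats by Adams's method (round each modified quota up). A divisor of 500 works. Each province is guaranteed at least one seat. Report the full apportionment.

With modified divisor 500: modified quotas P1 4.298, P2 5.624, P3 6.382, P4 3.920.
Rounding up: P1 5, P2 6, P3 7, P4 4 (total 22).

P1=5; P2=6; P3=7; P4=4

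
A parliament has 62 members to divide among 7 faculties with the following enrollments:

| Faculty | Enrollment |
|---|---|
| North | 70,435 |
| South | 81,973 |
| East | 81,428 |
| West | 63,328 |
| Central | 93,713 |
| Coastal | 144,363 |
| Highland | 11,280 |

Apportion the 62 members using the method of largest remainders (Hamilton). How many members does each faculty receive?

Total 546520; standard divisor 546520/62 ≈ 8814.839.
Standard quotas: North 7.9905, South 9.2994, East 9.2376, West 7.1842, Central 10.6313, Coastal 16.3773, Highland 1.2797.
Lower quotas: North 7, South 9, East 9, West 7, Central 10, Coastal 16, Highland 1 (sum 59, leaving 3 seats).
Remainders in descending order: North 0.9905, Central 0.6313, Coastal 0.3773, South 0.2994, Highland 0.2797, East 0.2376, West 0.1842.
The surplus seats go to North, Central, Coastal.

North=8, South=9, East=9, West=7, Central=11, Coastal=17, Highland=1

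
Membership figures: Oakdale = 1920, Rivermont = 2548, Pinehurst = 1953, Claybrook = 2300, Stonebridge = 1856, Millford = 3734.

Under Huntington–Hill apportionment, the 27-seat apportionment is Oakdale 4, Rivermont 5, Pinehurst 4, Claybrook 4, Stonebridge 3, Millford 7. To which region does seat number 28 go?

Priority for the next seat is population ÷ (√(s·(s+1))).
Priorities: Oakdale 429.325, Rivermont 465.199, Pinehurst 436.704, Claybrook 514.296, Stonebridge 535.781, Millford 498.977.
Highest priority: Stonebridge.

Stonebridge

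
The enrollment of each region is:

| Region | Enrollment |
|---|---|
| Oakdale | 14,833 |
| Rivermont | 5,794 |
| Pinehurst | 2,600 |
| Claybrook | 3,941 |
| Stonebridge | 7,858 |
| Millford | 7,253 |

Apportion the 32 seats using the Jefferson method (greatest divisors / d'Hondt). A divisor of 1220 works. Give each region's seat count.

Oakdale 12, Rivermont 4, Pinehurst 2, Claybrook 3, Stonebridge 6, Millford 5

With modified divisor 1220: modified quotas Oakdale 12.158, Rivermont 4.749, Pinehurst 2.131, Claybrook 3.230, Stonebridge 6.441, Millford 5.945.
Rounding down: Oakdale 12, Rivermont 4, Pinehurst 2, Claybrook 3, Stonebridge 6, Millford 5 (total 32).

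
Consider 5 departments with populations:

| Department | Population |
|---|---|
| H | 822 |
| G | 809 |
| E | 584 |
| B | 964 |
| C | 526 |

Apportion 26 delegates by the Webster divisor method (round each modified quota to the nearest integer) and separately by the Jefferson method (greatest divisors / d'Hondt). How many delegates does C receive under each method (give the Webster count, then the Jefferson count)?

Webster: H 6, G 5, E 4, B 7, C 4.
Jefferson: H 6, G 6, E 4, B 7, C 3.
C gets 4 under Webster and 3 under Jefferson.

4 and 3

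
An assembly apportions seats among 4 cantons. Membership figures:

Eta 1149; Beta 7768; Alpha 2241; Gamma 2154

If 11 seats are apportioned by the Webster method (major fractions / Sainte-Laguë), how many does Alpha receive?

Standard divisor 13312/11 ≈ 1210.182; standard quotas: Eta 0.949, Beta 6.419, Alpha 1.852, Gamma 1.780.
Rounding to the nearest integer gives Eta 1, Beta 6, Alpha 2, Gamma 2 — total 11, matching the house size, so no adjustment is needed.
Alpha receives 2.

2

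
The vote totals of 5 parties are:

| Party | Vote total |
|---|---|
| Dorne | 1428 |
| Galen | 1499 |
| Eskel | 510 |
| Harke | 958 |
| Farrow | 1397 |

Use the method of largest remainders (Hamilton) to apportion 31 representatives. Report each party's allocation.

Dorne 8; Galen 8; Eskel 3; Harke 5; Farrow 7

Standard divisor: 5792 ÷ 31 ≈ 186.839.
Standard quotas: Dorne 7.643, Galen 8.023, Eskel 2.730, Harke 5.127, Farrow 7.477.
Lower quotas: Dorne 7, Galen 8, Eskel 2, Harke 5, Farrow 7 (sum 29, leaving 2 seats).
Remainders in descending order: Eskel 0.730, Dorne 0.643, Farrow 0.477, Harke 0.127, Galen 0.023.
Largest remainders: Eskel, Dorne receive the extra seats.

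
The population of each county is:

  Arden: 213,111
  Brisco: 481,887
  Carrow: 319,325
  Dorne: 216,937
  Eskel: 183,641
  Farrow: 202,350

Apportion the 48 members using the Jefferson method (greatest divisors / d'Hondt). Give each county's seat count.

Arden=6; Brisco=15; Carrow=10; Dorne=6; Eskel=5; Farrow=6

Standard divisor 1617251/48 ≈ 33692.729; standard quotas: Arden 6.325, Brisco 14.302, Carrow 9.478, Dorne 6.439, Eskel 5.450, Farrow 6.006.
Rounding down gives 6, 14, 9, 6, 5, 6 = 46 seats, so the divisor must be adjusted.
With modified divisor 31500: modified quotas Arden 6.765, Brisco 15.298, Carrow 10.137, Dorne 6.887, Eskel 5.830, Farrow 6.424.
Rounding down: Arden 6, Brisco 15, Carrow 10, Dorne 6, Eskel 5, Farrow 6 (total 48).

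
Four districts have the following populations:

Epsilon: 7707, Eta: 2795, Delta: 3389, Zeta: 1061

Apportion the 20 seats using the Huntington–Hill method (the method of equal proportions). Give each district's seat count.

With divisor 754: modified quotas Epsilon 10.221, Eta 3.707, Delta 4.495, Zeta 1.407.
Geometric-mean thresholds: Epsilon √(10·11)=10.488, Eta √(3·4)=3.464, Delta √(4·5)=4.472, Zeta √(1·2)=1.414.
Each quota rounded against its threshold gives Epsilon 10, Eta 4, Delta 5, Zeta 1 (total 20).

Epsilon=10, Eta=4, Delta=5, Zeta=1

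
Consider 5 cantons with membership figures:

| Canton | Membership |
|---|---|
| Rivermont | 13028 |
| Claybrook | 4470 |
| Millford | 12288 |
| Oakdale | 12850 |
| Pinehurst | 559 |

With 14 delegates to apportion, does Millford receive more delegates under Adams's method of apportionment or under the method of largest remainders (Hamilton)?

Adams: Rivermont 4, Claybrook 2, Millford 3, Oakdale 4, Pinehurst 1.
Hamilton: Rivermont 4, Claybrook 2, Millford 4, Oakdale 4, Pinehurst 0.
Millford gets 3 under Adams and 4 under Hamilton.

Hamilton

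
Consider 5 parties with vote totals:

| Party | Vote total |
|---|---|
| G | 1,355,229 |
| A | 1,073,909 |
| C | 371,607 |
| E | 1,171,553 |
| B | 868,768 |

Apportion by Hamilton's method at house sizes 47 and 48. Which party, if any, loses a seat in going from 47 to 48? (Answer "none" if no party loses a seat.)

At 47 seats: G 13, A 10, C 4, E 11, B 9.
At 48 seats: G 13, A 11, C 4, E 12, B 8.
B drops from 9 to 8.

B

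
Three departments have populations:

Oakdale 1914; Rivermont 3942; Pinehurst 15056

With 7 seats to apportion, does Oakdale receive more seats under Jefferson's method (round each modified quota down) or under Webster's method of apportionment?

Webster

Jefferson: Oakdale 0, Rivermont 1, Pinehurst 6.
Webster: Oakdale 1, Rivermont 1, Pinehurst 5.
Oakdale gets 0 under Jefferson and 1 under Webster.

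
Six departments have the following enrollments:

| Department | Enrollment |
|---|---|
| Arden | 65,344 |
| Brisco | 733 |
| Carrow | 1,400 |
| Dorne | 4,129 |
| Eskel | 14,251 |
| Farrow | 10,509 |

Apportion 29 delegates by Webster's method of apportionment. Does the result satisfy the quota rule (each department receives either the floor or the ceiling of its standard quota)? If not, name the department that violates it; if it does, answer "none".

Arden

Standard quotas: Arden 19.664, Brisco 0.221, Carrow 0.421, Dorne 1.243, Eskel 4.289, Farrow 3.163.
Webster allocation: Arden 21, Brisco 0, Carrow 0, Dorne 1, Eskel 4, Farrow 3.
Arden has quota 19.664 (lower 19, upper 20) but receives 21 — outside the quota interval.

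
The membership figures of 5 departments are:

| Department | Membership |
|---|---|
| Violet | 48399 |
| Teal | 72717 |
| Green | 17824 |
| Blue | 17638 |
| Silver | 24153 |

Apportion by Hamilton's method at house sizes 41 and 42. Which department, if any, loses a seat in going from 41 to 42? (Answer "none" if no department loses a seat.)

At 41 seats: Violet 11, Teal 17, Green 4, Blue 4, Silver 5.
At 42 seats: Violet 11, Teal 17, Green 4, Blue 4, Silver 6.
No department's allocation decreased.

none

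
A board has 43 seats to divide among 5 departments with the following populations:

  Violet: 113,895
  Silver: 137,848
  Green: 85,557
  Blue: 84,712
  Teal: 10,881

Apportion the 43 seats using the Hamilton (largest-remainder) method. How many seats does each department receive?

Standard divisor: 432893 ÷ 43 ≈ 10067.279.
Standard quotas: Violet 11.3134, Silver 13.6927, Green 8.4985, Blue 8.4146, Teal 1.0808.
Lower quotas: Violet 11, Silver 13, Green 8, Blue 8, Teal 1 (sum 41, leaving 2 seats).
Remainders in descending order: Silver 0.6927, Green 0.4985, Blue 0.4146, Violet 0.3134, Teal 0.0808.
Largest remainders: Silver, Green receive the extra seats.

Violet 11, Silver 14, Green 9, Blue 8, Teal 1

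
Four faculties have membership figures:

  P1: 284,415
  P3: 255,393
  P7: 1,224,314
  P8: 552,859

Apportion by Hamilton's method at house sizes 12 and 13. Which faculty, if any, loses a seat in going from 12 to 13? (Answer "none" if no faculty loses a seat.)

none

At 12 seats: P1 2, P3 1, P7 6, P8 3.
At 13 seats: P1 2, P3 1, P7 7, P8 3.
No faculty's allocation decreased.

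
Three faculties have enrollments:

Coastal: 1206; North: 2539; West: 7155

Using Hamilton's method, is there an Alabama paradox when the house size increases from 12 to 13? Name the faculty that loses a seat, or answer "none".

At 12 seats: Coastal 1, North 3, West 8.
At 13 seats: Coastal 1, North 3, West 9.
No faculty's allocation decreased.

none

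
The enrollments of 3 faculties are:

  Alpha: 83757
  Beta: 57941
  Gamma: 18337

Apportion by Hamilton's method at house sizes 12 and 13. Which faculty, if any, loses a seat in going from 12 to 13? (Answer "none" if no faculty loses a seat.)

Gamma

At 12 seats: Alpha 6, Beta 4, Gamma 2.
At 13 seats: Alpha 7, Beta 5, Gamma 1.
Gamma drops from 2 to 1.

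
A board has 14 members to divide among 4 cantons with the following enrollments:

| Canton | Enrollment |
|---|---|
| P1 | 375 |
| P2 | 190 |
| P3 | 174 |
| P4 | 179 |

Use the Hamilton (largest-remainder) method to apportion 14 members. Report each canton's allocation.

Total 918; standard divisor 918/14 ≈ 65.571.
Standard quotas: P1 5.719, P2 2.898, P3 2.654, P4 2.730.
Lower quotas: P1 5, P2 2, P3 2, P4 2 (sum 11, leaving 3 seats).
Remainders in descending order: P2 0.898, P4 0.730, P1 0.719, P3 0.654.
Largest remainders: P2, P4, P1 receive the extra seats.

P1: 6, P2: 3, P3: 2, P4: 3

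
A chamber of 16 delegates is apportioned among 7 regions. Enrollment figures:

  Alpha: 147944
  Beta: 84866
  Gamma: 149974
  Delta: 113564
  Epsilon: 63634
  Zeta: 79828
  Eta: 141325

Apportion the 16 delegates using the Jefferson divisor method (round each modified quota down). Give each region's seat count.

Standard divisor 781135/16 ≈ 48820.938; standard quotas: Alpha 3.030, Beta 1.738, Gamma 3.072, Delta 2.326, Epsilon 1.303, Zeta 1.635, Eta 2.895.
Rounding down gives 3, 1, 3, 2, 1, 1, 2 = 13 seats, so the divisor must be adjusted.
With modified divisor 38900: modified quotas Alpha 3.803, Beta 2.182, Gamma 3.855, Delta 2.919, Epsilon 1.636, Zeta 2.052, Eta 3.633.
Rounding down: Alpha 3, Beta 2, Gamma 3, Delta 2, Epsilon 1, Zeta 2, Eta 3 (total 16).

Alpha 3, Beta 2, Gamma 3, Delta 2, Epsilon 1, Zeta 2, Eta 3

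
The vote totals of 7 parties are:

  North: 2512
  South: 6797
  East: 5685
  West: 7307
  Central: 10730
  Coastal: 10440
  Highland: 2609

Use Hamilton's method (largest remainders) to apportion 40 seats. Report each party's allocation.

North 2, South 6, East 5, West 7, Central 9, Coastal 9, Highland 2

Standard divisor: 46080 ÷ 40 = 1152.
Standard quotas: North 2.1806, South 5.9002, East 4.9349, West 6.3429, Central 9.3142, Coastal 9.0625, Highland 2.2648.
Lower quotas: North 2, South 5, East 4, West 6, Central 9, Coastal 9, Highland 2 (sum 37, leaving 3 seats).
Remainders in descending order: East 0.9349, South 0.9002, West 0.3429, Central 0.3142, Highland 0.2648, North 0.1806, Coastal 0.0625.
Largest remainders: East, South, West receive the extra seats.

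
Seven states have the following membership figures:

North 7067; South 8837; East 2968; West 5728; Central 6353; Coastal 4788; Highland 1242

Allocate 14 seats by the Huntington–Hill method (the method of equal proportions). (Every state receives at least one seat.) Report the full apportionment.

With divisor 2739: modified quotas North 2.580, South 3.226, East 1.084, West 2.091, Central 2.319, Coastal 1.748, Highland 0.453.
Geometric-mean thresholds: North √(2·3)=2.449, South √(3·4)=3.464, East √(1·2)=1.414, West √(2·3)=2.449, Central √(2·3)=2.449, Coastal √(1·2)=1.414, Highland (min 1).
Each quota rounded against its threshold gives North 3, South 3, East 1, West 2, Central 2, Coastal 2, Highland 1 (total 14).

North=3, South=3, East=1, West=2, Central=2, Coastal=2, Highland=1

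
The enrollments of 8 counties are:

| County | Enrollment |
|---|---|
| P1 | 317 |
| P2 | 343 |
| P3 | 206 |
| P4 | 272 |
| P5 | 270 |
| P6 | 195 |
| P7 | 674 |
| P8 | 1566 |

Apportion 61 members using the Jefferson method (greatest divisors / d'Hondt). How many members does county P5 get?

4

Standard divisor 3843/61 ≈ 63; standard quotas: P1 5.032, P2 5.444, P3 3.270, P4 4.317, P5 4.286, P6 3.095, P7 10.698, P8 24.857.
Rounding down gives 5, 5, 3, 4, 4, 3, 10, 24 = 58 seats, so the divisor must be adjusted.
With modified divisor 60: modified quotas P1 5.283, P2 5.717, P3 3.433, P4 4.533, P5 4.500, P6 3.250, P7 11.233, P8 26.100.
Rounding down: P1 5, P2 5, P3 3, P4 4, P5 4, P6 3, P7 11, P8 26 (total 61).
P5 receives 4.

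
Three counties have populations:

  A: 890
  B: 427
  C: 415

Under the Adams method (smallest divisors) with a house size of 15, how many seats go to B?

4

Standard divisor 1732/15 ≈ 115.467; standard quotas: A 7.708, B 3.698, C 3.594.
Rounding up gives 8, 4, 4 = 16 seats, so the divisor must be adjusted.
With modified divisor 130: modified quotas A 6.846, B 3.285, C 3.192.
Rounding up: A 7, B 4, C 4 (total 15).
B receives 4.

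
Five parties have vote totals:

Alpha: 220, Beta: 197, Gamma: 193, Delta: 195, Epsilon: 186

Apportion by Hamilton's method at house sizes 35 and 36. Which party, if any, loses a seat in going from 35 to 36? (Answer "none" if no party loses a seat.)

none

At 35 seats: Alpha 8, Beta 7, Gamma 7, Delta 7, Epsilon 6.
At 36 seats: Alpha 8, Beta 7, Gamma 7, Delta 7, Epsilon 7.
No party's allocation decreased.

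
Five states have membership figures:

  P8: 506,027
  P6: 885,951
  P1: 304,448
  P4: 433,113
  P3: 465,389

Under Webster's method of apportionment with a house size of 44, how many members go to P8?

Standard divisor 2594928/44 ≈ 58975.636; standard quotas: P8 8.580, P6 15.022, P1 5.162, P4 7.344, P3 7.891.
Rounding to the nearest integer gives P8 9, P6 15, P1 5, P4 7, P3 8 — total 44, matching the house size, so no adjustment is needed.
P8 receives 9.

9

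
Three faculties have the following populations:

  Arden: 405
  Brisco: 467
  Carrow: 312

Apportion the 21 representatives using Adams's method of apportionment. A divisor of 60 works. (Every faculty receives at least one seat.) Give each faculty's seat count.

With modified divisor 60: modified quotas Arden 6.750, Brisco 7.783, Carrow 5.200.
Rounding up: Arden 7, Brisco 8, Carrow 6 (total 21).

Arden 7, Brisco 8, Carrow 6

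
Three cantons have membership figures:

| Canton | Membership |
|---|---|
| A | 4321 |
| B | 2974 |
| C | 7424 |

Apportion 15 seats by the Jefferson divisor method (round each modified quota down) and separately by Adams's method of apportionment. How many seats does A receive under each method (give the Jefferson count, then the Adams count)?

4 and 5

Jefferson: A 4, B 3, C 8.
Adams: A 5, B 3, C 7.
A gets 4 under Jefferson and 5 under Adams.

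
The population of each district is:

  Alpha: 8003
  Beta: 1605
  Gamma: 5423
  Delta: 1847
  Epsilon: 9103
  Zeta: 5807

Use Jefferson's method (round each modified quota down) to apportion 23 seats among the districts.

Standard divisor 31788/23 ≈ 1382.087; standard quotas: Alpha 5.791, Beta 1.161, Gamma 3.924, Delta 1.336, Epsilon 6.586, Zeta 4.202.
Rounding down gives 5, 1, 3, 1, 6, 4 = 20 seats, so the divisor must be adjusted.
With modified divisor 1200: modified quotas Alpha 6.669, Beta 1.337, Gamma 4.519, Delta 1.539, Epsilon 7.586, Zeta 4.839.
Rounding down: Alpha 6, Beta 1, Gamma 4, Delta 1, Epsilon 7, Zeta 4 (total 23).

Alpha: 6, Beta: 1, Gamma: 4, Delta: 1, Epsilon: 7, Zeta: 4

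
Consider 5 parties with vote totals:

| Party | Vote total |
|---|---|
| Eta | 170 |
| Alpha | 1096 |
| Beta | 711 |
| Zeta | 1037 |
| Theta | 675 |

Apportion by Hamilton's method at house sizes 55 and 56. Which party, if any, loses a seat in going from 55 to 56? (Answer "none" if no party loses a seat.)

At 55 seats: Eta 3, Alpha 16, Beta 11, Zeta 15, Theta 10.
At 56 seats: Eta 2, Alpha 17, Beta 11, Zeta 16, Theta 10.
Eta drops from 3 to 2.

Eta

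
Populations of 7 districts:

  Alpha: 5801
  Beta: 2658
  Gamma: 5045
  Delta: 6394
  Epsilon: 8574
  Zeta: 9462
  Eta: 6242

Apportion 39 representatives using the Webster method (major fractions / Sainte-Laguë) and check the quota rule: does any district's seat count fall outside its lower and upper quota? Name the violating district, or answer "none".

none

Standard quotas: Alpha 5.121, Beta 2.347, Gamma 4.454, Delta 5.645, Epsilon 7.569, Zeta 8.353, Eta 5.511.
Webster allocation: Alpha 5, Beta 2, Gamma 4, Delta 6, Epsilon 8, Zeta 8, Eta 6.
Every allocation lies between the lower and upper quota.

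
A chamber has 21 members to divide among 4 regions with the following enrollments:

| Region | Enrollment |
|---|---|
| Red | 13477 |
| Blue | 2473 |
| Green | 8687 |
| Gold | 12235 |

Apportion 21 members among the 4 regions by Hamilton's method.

Standard divisor: 36872 ÷ 21 ≈ 1755.81.
Standard quotas: Red 7.6757, Blue 1.4085, Green 4.9476, Gold 6.9683.
Lower quotas: Red 7, Blue 1, Green 4, Gold 6 (sum 18, leaving 3 seats).
Remainders in descending order: Gold 0.9683, Green 0.9476, Red 0.6757, Blue 0.4085.
Largest remainders: Gold, Green, Red receive the extra seats.

Red: 8, Blue: 1, Green: 5, Gold: 7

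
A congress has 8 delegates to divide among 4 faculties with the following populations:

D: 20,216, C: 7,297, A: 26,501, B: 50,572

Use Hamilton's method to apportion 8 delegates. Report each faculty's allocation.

Standard divisor: 104586 ÷ 8 ≈ 13073.25.
Standard quotas: D 1.5464, C 0.5582, A 2.0271, B 3.8684.
Lower quotas: D 1, C 0, A 2, B 3 (sum 6, leaving 2 seats).
Remainders in descending order: B 0.8684, C 0.5582, D 0.5464, A 0.0271.
The surplus seats go to B, C.

D: 1; C: 1; A: 2; B: 4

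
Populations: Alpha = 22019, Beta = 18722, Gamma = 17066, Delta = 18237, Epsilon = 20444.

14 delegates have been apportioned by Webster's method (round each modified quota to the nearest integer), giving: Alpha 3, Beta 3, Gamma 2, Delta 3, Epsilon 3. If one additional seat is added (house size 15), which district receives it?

Gamma

Priority for the next seat is population ÷ (current seats + 0.5).
Priorities: Alpha 6291.143, Beta 5349.143, Gamma 6826.400, Delta 5210.571, Epsilon 5841.143.
Highest priority: Gamma.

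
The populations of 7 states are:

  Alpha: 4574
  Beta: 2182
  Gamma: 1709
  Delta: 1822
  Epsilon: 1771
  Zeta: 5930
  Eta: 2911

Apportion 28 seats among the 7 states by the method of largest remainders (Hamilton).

The standard divisor is 20899/28 ≈ 746.393.
Standard quotas: Alpha 6.1281, Beta 2.9234, Gamma 2.2897, Delta 2.4411, Epsilon 2.3727, Zeta 7.9449, Eta 3.9001.
Lower quotas: Alpha 6, Beta 2, Gamma 2, Delta 2, Epsilon 2, Zeta 7, Eta 3 (sum 24, leaving 4 seats).
Remainders in descending order: Zeta 0.9449, Beta 0.9234, Eta 0.9001, Delta 0.4411, Epsilon 0.3727, Gamma 0.2897, Alpha 0.1281.
Largest remainders: Zeta, Beta, Eta, Delta receive the extra seats.

Alpha 6; Beta 3; Gamma 2; Delta 3; Epsilon 2; Zeta 8; Eta 4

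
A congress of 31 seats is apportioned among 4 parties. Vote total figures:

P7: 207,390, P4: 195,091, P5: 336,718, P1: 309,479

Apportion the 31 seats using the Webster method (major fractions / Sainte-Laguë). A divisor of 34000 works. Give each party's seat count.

With modified divisor 34000: modified quotas P7 6.100, P4 5.738, P5 9.903, P1 9.102.
Rounding to the nearest integer: P7 6, P4 6, P5 10, P1 9 (total 31).

P7=6; P4=6; P5=10; P1=9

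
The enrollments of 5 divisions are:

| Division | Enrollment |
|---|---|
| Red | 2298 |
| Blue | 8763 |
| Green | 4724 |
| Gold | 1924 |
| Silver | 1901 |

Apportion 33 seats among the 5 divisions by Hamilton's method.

Red=4; Blue=15; Green=8; Gold=3; Silver=3

The standard divisor is 19610/33 ≈ 594.242.
Standard quotas: Red 3.8671, Blue 14.7465, Green 7.9496, Gold 3.2377, Silver 3.1990.
Lower quotas: Red 3, Blue 14, Green 7, Gold 3, Silver 3 (sum 30, leaving 3 seats).
Remainders in descending order: Green 0.9496, Red 0.8671, Blue 0.7465, Gold 0.2377, Silver 0.1990.
The surplus seats go to Green, Red, Blue.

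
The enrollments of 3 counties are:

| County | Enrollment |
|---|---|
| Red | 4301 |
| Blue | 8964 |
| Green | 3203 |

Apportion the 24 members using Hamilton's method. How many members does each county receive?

Red 6, Blue 13, Green 5

Total 16468; standard divisor 16468/24 ≈ 686.167.
Standard quotas: Red 6.2682, Blue 13.0639, Green 4.6680.
Lower quotas: Red 6, Blue 13, Green 4 (sum 23, leaving 1 seat).
Remainders in descending order: Green 0.6680, Red 0.2682, Blue 0.0639.
Largest remainder: Green receives the extra seat.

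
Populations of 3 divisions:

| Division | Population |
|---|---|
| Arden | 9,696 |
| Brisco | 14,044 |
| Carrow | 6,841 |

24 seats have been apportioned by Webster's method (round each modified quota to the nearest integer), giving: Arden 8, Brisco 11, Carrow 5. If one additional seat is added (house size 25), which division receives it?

Carrow

Priority for the next seat is population ÷ (current seats + 0.5).
Priorities: Arden 1140.706, Brisco 1221.217, Carrow 1243.818.
Highest priority: Carrow.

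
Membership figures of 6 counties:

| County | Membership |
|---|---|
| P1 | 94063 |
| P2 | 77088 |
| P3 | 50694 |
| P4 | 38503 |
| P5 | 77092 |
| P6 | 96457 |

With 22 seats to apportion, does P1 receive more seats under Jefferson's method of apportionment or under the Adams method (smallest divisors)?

Jefferson

Jefferson: P1 5, P2 4, P3 2, P4 2, P5 4, P6 5.
Adams: P1 4, P2 4, P3 3, P4 2, P5 4, P6 5.
P1 gets 5 under Jefferson and 4 under Adams.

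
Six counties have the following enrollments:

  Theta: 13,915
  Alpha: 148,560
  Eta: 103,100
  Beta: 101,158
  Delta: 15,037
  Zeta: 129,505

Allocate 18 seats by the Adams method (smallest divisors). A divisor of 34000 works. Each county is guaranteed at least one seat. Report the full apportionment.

With modified divisor 34000: modified quotas Theta 0.409, Alpha 4.369, Eta 3.032, Beta 2.975, Delta 0.442, Zeta 3.809.
Rounding up: Theta 1, Alpha 5, Eta 4, Beta 3, Delta 1, Zeta 4 (total 18).

Theta=1; Alpha=5; Eta=4; Beta=3; Delta=1; Zeta=4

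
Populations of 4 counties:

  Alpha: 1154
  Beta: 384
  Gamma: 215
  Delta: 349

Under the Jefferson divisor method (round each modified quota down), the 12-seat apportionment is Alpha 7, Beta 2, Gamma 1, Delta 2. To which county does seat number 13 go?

Priority for the next seat is population ÷ (current seats + 1).
Priorities: Alpha 144.250, Beta 128.000, Gamma 107.500, Delta 116.333.
Highest priority: Alpha.

Alpha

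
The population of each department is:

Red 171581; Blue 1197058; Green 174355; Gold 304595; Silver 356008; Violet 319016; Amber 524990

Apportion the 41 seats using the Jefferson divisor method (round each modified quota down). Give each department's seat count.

Standard divisor 3047603/41 ≈ 74331.78; standard quotas: Red 2.308, Blue 16.104, Green 2.346, Gold 4.098, Silver 4.789, Violet 4.292, Amber 7.063.
Rounding down gives 2, 16, 2, 4, 4, 4, 7 = 39 seats, so the divisor must be adjusted.
With modified divisor 68500: modified quotas Red 2.505, Blue 17.475, Green 2.545, Gold 4.447, Silver 5.197, Violet 4.657, Amber 7.664.
Rounding down: Red 2, Blue 17, Green 2, Gold 4, Silver 5, Violet 4, Amber 7 (total 41).

Red 2, Blue 17, Green 2, Gold 4, Silver 5, Violet 4, Amber 7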